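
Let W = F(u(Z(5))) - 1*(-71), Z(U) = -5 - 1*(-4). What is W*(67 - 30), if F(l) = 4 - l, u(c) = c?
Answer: 2812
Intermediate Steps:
Z(U) = -1 (Z(U) = -5 + 4 = -1)
W = 76 (W = (4 - 1*(-1)) - 1*(-71) = (4 + 1) + 71 = 5 + 71 = 76)
W*(67 - 30) = 76*(67 - 30) = 76*37 = 2812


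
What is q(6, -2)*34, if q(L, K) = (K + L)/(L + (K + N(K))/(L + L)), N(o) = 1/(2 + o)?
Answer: 0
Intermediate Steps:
q(L, K) = (K + L)/(L + (K + 1/(2 + K))/(2*L)) (q(L, K) = (K + L)/(L + (K + 1/(2 + K))/(L + L)) = (K + L)/(L + (K + 1/(2 + K))/((2*L))) = (K + L)/(L + (K + 1/(2 + K))*(1/(2*L))) = (K + L)/(L + (K + 1/(2 + K))/(2*L)))
q(6, -2)*34 = (2*6*(2 - 2)*(-2 + 6)/(1 + (2 - 2)*(-2 + 2*6²)))*34 = (2*6*0*4/(1 + 0*(-2 + 2*36)))*34 = (2*6*0*4/(1 + 0*(-2 + 72)))*34 = (2*6*0*4/(1 + 0*70))*34 = (2*6*0*4/(1 + 0))*34 = (2*6*0*4/1)*34 = (2*6*1*0*4)*34 = 0*34 = 0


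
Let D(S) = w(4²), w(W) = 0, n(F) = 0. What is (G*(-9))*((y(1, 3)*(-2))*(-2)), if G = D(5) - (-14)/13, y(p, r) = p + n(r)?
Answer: -504/13 ≈ -38.769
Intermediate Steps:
D(S) = 0
y(p, r) = p (y(p, r) = p + 0 = p)
G = 14/13 (G = 0 - (-14)/13 = 0 - 1*(-14/13) = 0 + 14/13 = 14/13 ≈ 1.0769)
(G*(-9))*((y(1, 3)*(-2))*(-2)) = ((14/13)*(-9))*((1*(-2))*(-2)) = -(-252)*(-2)/13 = -126/13*4 = -504/13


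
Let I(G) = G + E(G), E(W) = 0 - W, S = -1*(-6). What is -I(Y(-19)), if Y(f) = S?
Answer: 0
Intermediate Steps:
S = 6
Y(f) = 6
E(W) = -W
I(G) = 0 (I(G) = G - G = 0)
-I(Y(-19)) = -1*0 = 0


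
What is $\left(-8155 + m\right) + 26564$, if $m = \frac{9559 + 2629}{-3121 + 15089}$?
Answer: $\frac{5007525}{272} \approx 18410.0$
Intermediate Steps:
$m = \frac{277}{272}$ ($m = \frac{12188}{11968} = 12188 \cdot \frac{1}{11968} = \frac{277}{272} \approx 1.0184$)
$\left(-8155 + m\right) + 26564 = \left(-8155 + \frac{277}{272}\right) + 26564 = - \frac{2217883}{272} + 26564 = \frac{5007525}{272}$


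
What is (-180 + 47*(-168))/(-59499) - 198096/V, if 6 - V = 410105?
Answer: 5032824476/8133493467 ≈ 0.61878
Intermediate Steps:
V = -410099 (V = 6 - 1*410105 = 6 - 410105 = -410099)
(-180 + 47*(-168))/(-59499) - 198096/V = (-180 + 47*(-168))/(-59499) - 198096/(-410099) = (-180 - 7896)*(-1/59499) - 198096*(-1/410099) = -8076*(-1/59499) + 198096/410099 = 2692/19833 + 198096/410099 = 5032824476/8133493467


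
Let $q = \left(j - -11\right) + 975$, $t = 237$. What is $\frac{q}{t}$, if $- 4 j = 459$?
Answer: $\frac{3485}{948} \approx 3.6762$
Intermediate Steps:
$j = - \frac{459}{4}$ ($j = \left(- \frac{1}{4}\right) 459 = - \frac{459}{4} \approx -114.75$)
$q = \frac{3485}{4}$ ($q = \left(- \frac{459}{4} - -11\right) + 975 = \left(- \frac{459}{4} + \left(15 - 4\right)\right) + 975 = \left(- \frac{459}{4} + 11\right) + 975 = - \frac{415}{4} + 975 = \frac{3485}{4} \approx 871.25$)
$\frac{q}{t} = \frac{3485}{4 \cdot 237} = \frac{3485}{4} \cdot \frac{1}{237} = \frac{3485}{948}$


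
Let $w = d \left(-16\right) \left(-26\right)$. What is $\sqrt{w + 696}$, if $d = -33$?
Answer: $6 i \sqrt{362} \approx 114.16 i$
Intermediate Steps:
$w = -13728$ ($w = \left(-33\right) \left(-16\right) \left(-26\right) = 528 \left(-26\right) = -13728$)
$\sqrt{w + 696} = \sqrt{-13728 + 696} = \sqrt{-13032} = 6 i \sqrt{362}$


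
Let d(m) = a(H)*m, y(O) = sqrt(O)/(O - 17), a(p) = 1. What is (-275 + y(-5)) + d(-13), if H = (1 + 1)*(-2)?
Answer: -288 - I*sqrt(5)/22 ≈ -288.0 - 0.10164*I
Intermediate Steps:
H = -4 (H = 2*(-2) = -4)
y(O) = sqrt(O)/(-17 + O)
d(m) = m (d(m) = 1*m = m)
(-275 + y(-5)) + d(-13) = (-275 + sqrt(-5)/(-17 - 5)) - 13 = (-275 + (I*sqrt(5))/(-22)) - 13 = (-275 + (I*sqrt(5))*(-1/22)) - 13 = (-275 - I*sqrt(5)/22) - 13 = -288 - I*sqrt(5)/22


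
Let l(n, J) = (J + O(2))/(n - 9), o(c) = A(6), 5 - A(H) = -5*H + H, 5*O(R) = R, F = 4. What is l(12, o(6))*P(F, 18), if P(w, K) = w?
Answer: 196/5 ≈ 39.200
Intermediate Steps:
O(R) = R/5
A(H) = 5 + 4*H (A(H) = 5 - (-5*H + H) = 5 - (-4)*H = 5 + 4*H)
o(c) = 29 (o(c) = 5 + 4*6 = 5 + 24 = 29)
l(n, J) = (⅖ + J)/(-9 + n) (l(n, J) = (J + (⅕)*2)/(n - 9) = (J + ⅖)/(-9 + n) = (⅖ + J)/(-9 + n))
l(12, o(6))*P(F, 18) = ((⅖ + 29)/(-9 + 12))*4 = ((147/5)/3)*4 = ((⅓)*(147/5))*4 = (49/5)*4 = 196/5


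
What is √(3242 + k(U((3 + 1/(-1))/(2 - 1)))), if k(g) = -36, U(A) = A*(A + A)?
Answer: √3206 ≈ 56.622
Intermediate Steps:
U(A) = 2*A² (U(A) = A*(2*A) = 2*A²)
√(3242 + k(U((3 + 1/(-1))/(2 - 1)))) = √(3242 - 36) = √3206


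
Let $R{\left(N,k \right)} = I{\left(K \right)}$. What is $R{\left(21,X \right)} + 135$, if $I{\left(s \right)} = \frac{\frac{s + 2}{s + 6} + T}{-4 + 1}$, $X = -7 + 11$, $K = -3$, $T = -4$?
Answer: $\frac{1228}{9} \approx 136.44$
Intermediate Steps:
$X = 4$
$I{\left(s \right)} = \frac{4}{3} - \frac{2 + s}{3 \left(6 + s\right)}$ ($I{\left(s \right)} = \frac{\frac{s + 2}{s + 6} - 4}{-4 + 1} = \frac{\frac{2 + s}{6 + s} - 4}{-3} = \left(\frac{2 + s}{6 + s} - 4\right) \left(- \frac{1}{3}\right) = \left(-4 + \frac{2 + s}{6 + s}\right) \left(- \frac{1}{3}\right) = \frac{4}{3} - \frac{2 + s}{3 \left(6 + s\right)}$)
$R{\left(N,k \right)} = \frac{13}{9}$ ($R{\left(N,k \right)} = \frac{\frac{22}{3} - 3}{6 - 3} = \frac{1}{3} \cdot \frac{13}{3} = \frac{13}{9}$)
$R{\left(21,X \right)} + 135 = \frac{13}{9} + 135 = \frac{1228}{9}$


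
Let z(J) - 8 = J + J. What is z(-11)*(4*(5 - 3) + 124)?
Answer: -1848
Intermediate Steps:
z(J) = 8 + 2*J (z(J) = 8 + (J + J) = 8 + 2*J)
z(-11)*(4*(5 - 3) + 124) = (8 + 2*(-11))*(4*(5 - 3) + 124) = (8 - 22)*(4*2 + 124) = -14*(8 + 124) = -14*132 = -1848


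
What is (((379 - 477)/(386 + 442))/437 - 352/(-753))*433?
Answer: 9186273829/45410418 ≈ 202.29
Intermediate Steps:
(((379 - 477)/(386 + 442))/437 - 352/(-753))*433 = (-98/828*(1/437) - 352*(-1/753))*433 = (-98*1/828*(1/437) + 352/753)*433 = (-49/414*1/437 + 352/753)*433 = (-49/180918 + 352/753)*433 = (21215413/45410418)*433 = 9186273829/45410418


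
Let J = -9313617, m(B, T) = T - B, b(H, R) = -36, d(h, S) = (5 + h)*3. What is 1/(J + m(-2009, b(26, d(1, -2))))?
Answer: -1/9311644 ≈ -1.0739e-7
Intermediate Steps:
d(h, S) = 15 + 3*h
1/(J + m(-2009, b(26, d(1, -2)))) = 1/(-9313617 + (-36 - 1*(-2009))) = 1/(-9313617 + (-36 + 2009)) = 1/(-9313617 + 1973) = 1/(-9311644) = -1/9311644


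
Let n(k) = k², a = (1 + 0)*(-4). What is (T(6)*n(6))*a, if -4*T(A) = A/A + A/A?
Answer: 72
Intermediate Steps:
a = -4 (a = 1*(-4) = -4)
T(A) = -½ (T(A) = -(A/A + A/A)/4 = -(1 + 1)/4 = -¼*2 = -½)
(T(6)*n(6))*a = -½*6²*(-4) = -½*36*(-4) = -18*(-4) = 72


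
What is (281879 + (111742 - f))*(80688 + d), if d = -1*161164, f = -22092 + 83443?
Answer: -26739760520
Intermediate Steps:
f = 61351
d = -161164
(281879 + (111742 - f))*(80688 + d) = (281879 + (111742 - 1*61351))*(80688 - 161164) = (281879 + (111742 - 61351))*(-80476) = (281879 + 50391)*(-80476) = 332270*(-80476) = -26739760520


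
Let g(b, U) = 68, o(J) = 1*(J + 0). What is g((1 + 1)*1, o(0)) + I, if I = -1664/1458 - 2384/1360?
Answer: 4034279/61965 ≈ 65.106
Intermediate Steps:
o(J) = J (o(J) = 1*J = J)
I = -179341/61965 (I = -1664*1/1458 - 2384*1/1360 = -832/729 - 149/85 = -179341/61965 ≈ -2.8942)
g((1 + 1)*1, o(0)) + I = 68 - 179341/61965 = 4034279/61965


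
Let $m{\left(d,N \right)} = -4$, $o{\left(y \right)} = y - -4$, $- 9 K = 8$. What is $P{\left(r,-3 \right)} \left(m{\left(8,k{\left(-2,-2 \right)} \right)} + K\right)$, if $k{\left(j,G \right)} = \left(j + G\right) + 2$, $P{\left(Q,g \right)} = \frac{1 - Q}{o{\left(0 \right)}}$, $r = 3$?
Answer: $\frac{22}{9} \approx 2.4444$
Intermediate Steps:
$K = - \frac{8}{9}$ ($K = \left(- \frac{1}{9}\right) 8 = - \frac{8}{9} \approx -0.88889$)
$o{\left(y \right)} = 4 + y$ ($o{\left(y \right)} = y + 4 = 4 + y$)
$P{\left(Q,g \right)} = \frac{1}{4} - \frac{Q}{4}$ ($P{\left(Q,g \right)} = \frac{1 - Q}{4 + 0} = \frac{1 - Q}{4} = \left(1 - Q\right) \frac{1}{4} = \frac{1}{4} - \frac{Q}{4}$)
$k{\left(j,G \right)} = 2 + G + j$ ($k{\left(j,G \right)} = \left(G + j\right) + 2 = 2 + G + j$)
$P{\left(r,-3 \right)} \left(m{\left(8,k{\left(-2,-2 \right)} \right)} + K\right) = \left(\frac{1}{4} - \frac{3}{4}\right) \left(-4 - \frac{8}{9}\right) = \left(\frac{1}{4} - \frac{3}{4}\right) \left(- \frac{44}{9}\right) = \left(- \frac{1}{2}\right) \left(- \frac{44}{9}\right) = \frac{22}{9}$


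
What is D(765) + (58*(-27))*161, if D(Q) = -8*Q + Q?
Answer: -257481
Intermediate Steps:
D(Q) = -7*Q
D(765) + (58*(-27))*161 = -7*765 + (58*(-27))*161 = -5355 - 1566*161 = -5355 - 252126 = -257481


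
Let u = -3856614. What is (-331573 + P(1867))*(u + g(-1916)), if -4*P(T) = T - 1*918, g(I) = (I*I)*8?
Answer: -16930176034997/2 ≈ -8.4651e+12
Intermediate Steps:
g(I) = 8*I² (g(I) = I²*8 = 8*I²)
P(T) = 459/2 - T/4 (P(T) = -(T - 1*918)/4 = -(T - 918)/4 = -(-918 + T)/4 = 459/2 - T/4)
(-331573 + P(1867))*(u + g(-1916)) = (-331573 + (459/2 - ¼*1867))*(-3856614 + 8*(-1916)²) = (-331573 + (459/2 - 1867/4))*(-3856614 + 8*3671056) = (-331573 - 949/4)*(-3856614 + 29368448) = -1327241/4*25511834 = -16930176034997/2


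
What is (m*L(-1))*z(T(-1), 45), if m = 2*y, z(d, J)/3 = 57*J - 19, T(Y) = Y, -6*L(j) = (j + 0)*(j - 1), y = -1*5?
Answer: 25460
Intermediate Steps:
y = -5
L(j) = -j*(-1 + j)/6 (L(j) = -(j + 0)*(j - 1)/6 = -j*(-1 + j)/6)
z(d, J) = -57 + 171*J (z(d, J) = 3*(57*J - 19) = 3*(-19 + 57*J) = -57 + 171*J)
m = -10 (m = 2*(-5) = -10)
(m*L(-1))*z(T(-1), 45) = (-5*(-1)*(1 - 1*(-1))/3)*(-57 + 171*45) = (-5*(-1)*(1 + 1)/3)*(-57 + 7695) = -5*(-1)*2/3*7638 = -10*(-⅓)*7638 = (10/3)*7638 = 25460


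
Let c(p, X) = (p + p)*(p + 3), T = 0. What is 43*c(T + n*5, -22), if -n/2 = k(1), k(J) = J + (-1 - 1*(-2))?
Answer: 29240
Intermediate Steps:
k(J) = 1 + J (k(J) = J + (-1 + 2) = J + 1 = 1 + J)
n = -4 (n = -2*(1 + 1) = -2*2 = -4)
c(p, X) = 2*p*(3 + p) (c(p, X) = (2*p)*(3 + p) = 2*p*(3 + p))
43*c(T + n*5, -22) = 43*(2*(0 - 4*5)*(3 + (0 - 4*5))) = 43*(2*(0 - 20)*(3 + (0 - 20))) = 43*(2*(-20)*(3 - 20)) = 43*(2*(-20)*(-17)) = 43*680 = 29240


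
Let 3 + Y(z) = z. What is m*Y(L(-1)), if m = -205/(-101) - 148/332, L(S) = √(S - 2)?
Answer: -39834/8383 + 13278*I*√3/8383 ≈ -4.7518 + 2.7434*I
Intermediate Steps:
L(S) = √(-2 + S)
Y(z) = -3 + z
m = 13278/8383 (m = -205*(-1/101) - 148*1/332 = 205/101 - 37/83 = 13278/8383 ≈ 1.5839)
m*Y(L(-1)) = 13278*(-3 + √(-2 - 1))/8383 = 13278*(-3 + √(-3))/8383 = 13278*(-3 + I*√3)/8383 = -39834/8383 + 13278*I*√3/8383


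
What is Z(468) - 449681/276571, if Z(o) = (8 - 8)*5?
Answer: -449681/276571 ≈ -1.6259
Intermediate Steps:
Z(o) = 0 (Z(o) = 0*5 = 0)
Z(468) - 449681/276571 = 0 - 449681/276571 = -449681/276571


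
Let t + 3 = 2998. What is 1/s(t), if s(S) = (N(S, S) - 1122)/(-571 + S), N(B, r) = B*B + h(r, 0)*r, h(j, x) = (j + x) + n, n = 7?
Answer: 808/5986631 ≈ 0.00013497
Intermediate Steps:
t = 2995 (t = -3 + 2998 = 2995)
h(j, x) = 7 + j + x (h(j, x) = (j + x) + 7 = 7 + j + x)
N(B, r) = B² + r*(7 + r) (N(B, r) = B*B + (7 + r + 0)*r = B² + (7 + r)*r = B² + r*(7 + r))
s(S) = (-1122 + S² + S*(7 + S))/(-571 + S) (s(S) = ((S² + S*(7 + S)) - 1122)/(-571 + S) = (-1122 + S² + S*(7 + S))/(-571 + S))
1/s(t) = 1/((-1122 + 2995² + 2995*(7 + 2995))/(-571 + 2995)) = 1/((-1122 + 8970025 + 2995*3002)/2424) = 1/((-1122 + 8970025 + 8990990)/2424) = 1/((1/2424)*17959893) = 1/(5986631/808) = 808/5986631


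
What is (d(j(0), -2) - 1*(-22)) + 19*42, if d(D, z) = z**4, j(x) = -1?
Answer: 836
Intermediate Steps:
(d(j(0), -2) - 1*(-22)) + 19*42 = ((-2)**4 - 1*(-22)) + 19*42 = (16 + 22) + 798 = 38 + 798 = 836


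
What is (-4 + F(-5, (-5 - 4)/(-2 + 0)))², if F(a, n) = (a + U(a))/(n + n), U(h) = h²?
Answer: 256/81 ≈ 3.1605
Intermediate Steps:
F(a, n) = (a + a²)/(2*n) (F(a, n) = (a + a²)/(n + n) = (a + a²)/((2*n)) = (a + a²)*(1/(2*n)) = (a + a²)/(2*n))
(-4 + F(-5, (-5 - 4)/(-2 + 0)))² = (-4 + (½)*(-5)*(1 - 5)/((-5 - 4)/(-2 + 0)))² = (-4 + (½)*(-5)*(-4)/(-9/(-2)))² = (-4 + (½)*(-5)*(-4)/(-9*(-½)))² = (-4 + (½)*(-5)*(-4)/(9/2))² = (-4 + (½)*(-5)*(2/9)*(-4))² = (-4 + 20/9)² = (-16/9)² = 256/81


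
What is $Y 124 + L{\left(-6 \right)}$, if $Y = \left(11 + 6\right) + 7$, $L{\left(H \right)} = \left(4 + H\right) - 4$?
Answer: $2970$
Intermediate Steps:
$L{\left(H \right)} = H$
$Y = 24$ ($Y = 17 + 7 = 24$)
$Y 124 + L{\left(-6 \right)} = 24 \cdot 124 - 6 = 2976 - 6 = 2970$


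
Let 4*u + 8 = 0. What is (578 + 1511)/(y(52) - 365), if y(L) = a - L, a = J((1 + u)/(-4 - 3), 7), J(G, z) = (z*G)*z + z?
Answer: -2089/403 ≈ -5.1836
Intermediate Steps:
u = -2 (u = -2 + (1/4)*0 = -2 + 0 = -2)
J(G, z) = z + G*z**2 (J(G, z) = (G*z)*z + z = G*z**2 + z = z + G*z**2)
a = 14 (a = 7*(1 + ((1 - 2)/(-4 - 3))*7) = 7*(1 - 1/(-7)*7) = 7*(1 - 1*(-1/7)*7) = 7*(1 + (1/7)*7) = 7*(1 + 1) = 7*2 = 14)
y(L) = 14 - L
(578 + 1511)/(y(52) - 365) = (578 + 1511)/((14 - 1*52) - 365) = 2089/((14 - 52) - 365) = 2089/(-38 - 365) = 2089/(-403) = 2089*(-1/403) = -2089/403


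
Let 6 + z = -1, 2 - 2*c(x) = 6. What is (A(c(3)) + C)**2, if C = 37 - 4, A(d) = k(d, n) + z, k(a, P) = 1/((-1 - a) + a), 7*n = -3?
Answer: 625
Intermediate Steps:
c(x) = -2 (c(x) = 1 - 1/2*6 = 1 - 3 = -2)
n = -3/7 (n = (1/7)*(-3) = -3/7 ≈ -0.42857)
z = -7 (z = -6 - 1 = -7)
k(a, P) = -1 (k(a, P) = 1/(-1) = -1)
A(d) = -8 (A(d) = -1 - 7 = -8)
C = 33
(A(c(3)) + C)**2 = (-8 + 33)**2 = 25**2 = 625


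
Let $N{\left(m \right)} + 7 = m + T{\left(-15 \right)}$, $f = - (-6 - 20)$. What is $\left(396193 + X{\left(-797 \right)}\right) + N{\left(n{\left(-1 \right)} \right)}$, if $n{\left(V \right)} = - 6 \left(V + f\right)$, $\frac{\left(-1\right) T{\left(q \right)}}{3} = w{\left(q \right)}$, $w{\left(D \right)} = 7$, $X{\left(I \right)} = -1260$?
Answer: $394755$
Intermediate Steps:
$f = 26$ ($f = \left(-1\right) \left(-26\right) = 26$)
$T{\left(q \right)} = -21$ ($T{\left(q \right)} = \left(-3\right) 7 = -21$)
$n{\left(V \right)} = -156 - 6 V$ ($n{\left(V \right)} = - 6 \left(V + 26\right) = - 6 \left(26 + V\right) = -156 - 6 V$)
$N{\left(m \right)} = -28 + m$ ($N{\left(m \right)} = -7 + \left(m - 21\right) = -7 + \left(-21 + m\right) = -28 + m$)
$\left(396193 + X{\left(-797 \right)}\right) + N{\left(n{\left(-1 \right)} \right)} = \left(396193 - 1260\right) - 178 = 394933 + \left(-28 + \left(-156 + 6\right)\right) = 394933 - 178 = 394755$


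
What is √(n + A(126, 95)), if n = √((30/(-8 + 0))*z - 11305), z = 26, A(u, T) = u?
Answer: √(504 + 2*I*√45610)/2 ≈ 12.066 + 4.425*I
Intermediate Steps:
n = I*√45610/2 (n = √((30/(-8 + 0))*26 - 11305) = √((30/(-8))*26 - 11305) = √(-⅛*30*26 - 11305) = √(-15/4*26 - 11305) = √(-195/2 - 11305) = √(-22805/2) = I*√45610/2 ≈ 106.78*I)
√(n + A(126, 95)) = √(I*√45610/2 + 126) = √(126 + I*√45610/2)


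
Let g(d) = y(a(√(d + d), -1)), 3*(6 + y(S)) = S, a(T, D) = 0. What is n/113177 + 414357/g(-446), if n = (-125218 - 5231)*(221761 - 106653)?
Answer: -45663341047/226354 ≈ -2.0173e+5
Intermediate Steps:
n = -15015723492 (n = -130449*115108 = -15015723492)
y(S) = -6 + S/3
g(d) = -6 (g(d) = -6 + (⅓)*0 = -6 + 0 = -6)
n/113177 + 414357/g(-446) = -15015723492/113177 + 414357/(-6) = -15015723492*1/113177 + 414357*(-⅙) = -15015723492/113177 - 138119/2 = -45663341047/226354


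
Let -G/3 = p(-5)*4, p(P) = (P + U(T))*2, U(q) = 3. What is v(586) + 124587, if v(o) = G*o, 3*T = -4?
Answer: 152715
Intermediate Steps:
T = -4/3 (T = (1/3)*(-4) = -4/3 ≈ -1.3333)
p(P) = 6 + 2*P (p(P) = (P + 3)*2 = (3 + P)*2 = 6 + 2*P)
G = 48 (G = -3*(6 + 2*(-5))*4 = -3*(6 - 10)*4 = -(-12)*4 = -3*(-16) = 48)
v(o) = 48*o
v(586) + 124587 = 48*586 + 124587 = 28128 + 124587 = 152715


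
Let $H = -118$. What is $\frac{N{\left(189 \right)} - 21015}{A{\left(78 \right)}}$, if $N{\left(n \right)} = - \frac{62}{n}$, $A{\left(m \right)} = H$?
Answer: $\frac{3971897}{22302} \approx 178.1$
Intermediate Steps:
$A{\left(m \right)} = -118$
$\frac{N{\left(189 \right)} - 21015}{A{\left(78 \right)}} = \frac{- \frac{62}{189} - 21015}{-118} = \left(\left(-62\right) \frac{1}{189} - 21015\right) \left(- \frac{1}{118}\right) = \left(- \frac{62}{189} - 21015\right) \left(- \frac{1}{118}\right) = \left(- \frac{3971897}{189}\right) \left(- \frac{1}{118}\right) = \frac{3971897}{22302}$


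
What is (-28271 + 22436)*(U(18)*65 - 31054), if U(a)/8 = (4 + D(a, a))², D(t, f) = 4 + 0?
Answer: -12988710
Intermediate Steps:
D(t, f) = 4
U(a) = 512 (U(a) = 8*(4 + 4)² = 8*8² = 8*64 = 512)
(-28271 + 22436)*(U(18)*65 - 31054) = (-28271 + 22436)*(512*65 - 31054) = -5835*(33280 - 31054) = -5835*2226 = -12988710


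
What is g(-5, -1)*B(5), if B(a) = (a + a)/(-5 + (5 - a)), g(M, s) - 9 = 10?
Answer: -38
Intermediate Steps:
g(M, s) = 19 (g(M, s) = 9 + 10 = 19)
B(a) = -2 (B(a) = (2*a)/((-a)) = (2*a)*(-1/a) = -2)
g(-5, -1)*B(5) = 19*(-2) = -38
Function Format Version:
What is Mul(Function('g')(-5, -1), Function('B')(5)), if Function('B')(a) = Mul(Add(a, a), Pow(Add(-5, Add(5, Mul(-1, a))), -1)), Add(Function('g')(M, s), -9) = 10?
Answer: -38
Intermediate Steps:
Function('g')(M, s) = 19 (Function('g')(M, s) = Add(9, 10) = 19)
Function('B')(a) = -2 (Function('B')(a) = Mul(Mul(2, a), Pow(Mul(-1, a), -1)) = Mul(Mul(2, a), Mul(-1, Pow(a, -1))) = -2)
Mul(Function('g')(-5, -1), Function('B')(5)) = Mul(19, -2) = -38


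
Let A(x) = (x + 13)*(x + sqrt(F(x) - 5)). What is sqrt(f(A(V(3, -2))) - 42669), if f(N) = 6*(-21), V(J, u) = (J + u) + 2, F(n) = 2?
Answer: 3*I*sqrt(4755) ≈ 206.87*I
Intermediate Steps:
V(J, u) = 2 + J + u
A(x) = (13 + x)*(x + I*sqrt(3)) (A(x) = (x + 13)*(x + sqrt(2 - 5)) = (13 + x)*(x + sqrt(-3)) = (13 + x)*(x + I*sqrt(3)))
f(N) = -126
sqrt(f(A(V(3, -2))) - 42669) = sqrt(-126 - 42669) = sqrt(-42795) = 3*I*sqrt(4755)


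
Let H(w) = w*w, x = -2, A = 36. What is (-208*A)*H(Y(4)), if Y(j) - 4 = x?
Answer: -29952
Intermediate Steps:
Y(j) = 2 (Y(j) = 4 - 2 = 2)
H(w) = w²
(-208*A)*H(Y(4)) = -208*36*2² = -7488*4 = -29952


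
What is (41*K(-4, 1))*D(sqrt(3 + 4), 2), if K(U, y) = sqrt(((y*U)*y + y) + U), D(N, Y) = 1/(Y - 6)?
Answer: -41*I*sqrt(7)/4 ≈ -27.119*I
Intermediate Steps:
D(N, Y) = 1/(-6 + Y)
K(U, y) = sqrt(U + y + U*y**2) (K(U, y) = sqrt(((U*y)*y + y) + U) = sqrt((U*y**2 + y) + U) = sqrt((y + U*y**2) + U) = sqrt(U + y + U*y**2))
(41*K(-4, 1))*D(sqrt(3 + 4), 2) = (41*sqrt(-4 + 1 - 4*1**2))/(-6 + 2) = (41*sqrt(-4 + 1 - 4*1))/(-4) = (41*sqrt(-4 + 1 - 4))*(-1/4) = (41*sqrt(-7))*(-1/4) = (41*(I*sqrt(7)))*(-1/4) = (41*I*sqrt(7))*(-1/4) = -41*I*sqrt(7)/4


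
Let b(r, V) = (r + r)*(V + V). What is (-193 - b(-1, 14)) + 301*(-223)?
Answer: -67260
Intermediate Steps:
b(r, V) = 4*V*r (b(r, V) = (2*r)*(2*V) = 4*V*r)
(-193 - b(-1, 14)) + 301*(-223) = (-193 - 4*14*(-1)) + 301*(-223) = (-193 - 1*(-56)) - 67123 = (-193 + 56) - 67123 = -137 - 67123 = -67260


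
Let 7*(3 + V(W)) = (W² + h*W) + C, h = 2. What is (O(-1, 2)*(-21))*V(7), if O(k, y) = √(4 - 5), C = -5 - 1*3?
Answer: -102*I ≈ -102.0*I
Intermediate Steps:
C = -8 (C = -5 - 3 = -8)
O(k, y) = I (O(k, y) = √(-1) = I)
V(W) = -29/7 + W²/7 + 2*W/7 (V(W) = -3 + ((W² + 2*W) - 8)/7 = -3 + (-8 + W² + 2*W)/7 = -3 + (-8/7 + W²/7 + 2*W/7) = -29/7 + W²/7 + 2*W/7)
(O(-1, 2)*(-21))*V(7) = (I*(-21))*(-29/7 + (⅐)*7² + (2/7)*7) = (-21*I)*(-29/7 + (⅐)*49 + 2) = (-21*I)*(-29/7 + 7 + 2) = -21*I*(34/7) = -102*I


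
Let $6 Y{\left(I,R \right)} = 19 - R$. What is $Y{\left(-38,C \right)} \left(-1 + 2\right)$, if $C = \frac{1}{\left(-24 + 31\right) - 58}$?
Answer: $\frac{485}{153} \approx 3.1699$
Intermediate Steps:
$C = - \frac{1}{51}$ ($C = \frac{1}{7 - 58} = \frac{1}{-51} = - \frac{1}{51} \approx -0.019608$)
$Y{\left(I,R \right)} = \frac{19}{6} - \frac{R}{6}$ ($Y{\left(I,R \right)} = \frac{19 - R}{6} = \frac{19}{6} - \frac{R}{6}$)
$Y{\left(-38,C \right)} \left(-1 + 2\right) = \left(\frac{19}{6} - - \frac{1}{306}\right) \left(-1 + 2\right) = \left(\frac{19}{6} + \frac{1}{306}\right) 1 = \frac{485}{153} \cdot 1 = \frac{485}{153}$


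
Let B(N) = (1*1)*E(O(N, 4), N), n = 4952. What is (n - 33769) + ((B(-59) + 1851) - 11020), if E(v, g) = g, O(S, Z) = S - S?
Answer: -38045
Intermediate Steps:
O(S, Z) = 0
B(N) = N (B(N) = (1*1)*N = 1*N = N)
(n - 33769) + ((B(-59) + 1851) - 11020) = (4952 - 33769) + ((-59 + 1851) - 11020) = -28817 + (1792 - 11020) = -28817 - 9228 = -38045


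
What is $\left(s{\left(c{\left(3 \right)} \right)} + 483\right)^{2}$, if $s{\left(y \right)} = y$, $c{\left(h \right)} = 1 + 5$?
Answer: $239121$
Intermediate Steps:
$c{\left(h \right)} = 6$
$\left(s{\left(c{\left(3 \right)} \right)} + 483\right)^{2} = \left(6 + 483\right)^{2} = 489^{2} = 239121$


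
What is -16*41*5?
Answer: -3280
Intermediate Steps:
-16*41*5 = -656*5 = -3280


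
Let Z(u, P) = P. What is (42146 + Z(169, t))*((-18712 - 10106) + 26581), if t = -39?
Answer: -94193359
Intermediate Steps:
(42146 + Z(169, t))*((-18712 - 10106) + 26581) = (42146 - 39)*((-18712 - 10106) + 26581) = 42107*(-28818 + 26581) = 42107*(-2237) = -94193359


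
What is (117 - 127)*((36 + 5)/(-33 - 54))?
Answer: 410/87 ≈ 4.7126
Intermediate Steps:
(117 - 127)*((36 + 5)/(-33 - 54)) = -410/(-87) = -410*(-1)/87 = -10*(-41/87) = 410/87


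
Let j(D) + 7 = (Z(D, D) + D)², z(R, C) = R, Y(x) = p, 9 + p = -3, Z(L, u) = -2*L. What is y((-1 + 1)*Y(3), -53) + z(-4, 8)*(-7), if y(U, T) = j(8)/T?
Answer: 1427/53 ≈ 26.925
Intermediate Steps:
p = -12 (p = -9 - 3 = -12)
Y(x) = -12
j(D) = -7 + D² (j(D) = -7 + (-2*D + D)² = -7 + (-D)² = -7 + D²)
y(U, T) = 57/T (y(U, T) = (-7 + 8²)/T = (-7 + 64)/T = 57/T)
y((-1 + 1)*Y(3), -53) + z(-4, 8)*(-7) = 57/(-53) - 4*(-7) = 57*(-1/53) + 28 = -57/53 + 28 = 1427/53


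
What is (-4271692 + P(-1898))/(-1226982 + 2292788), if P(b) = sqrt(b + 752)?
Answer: -2135846/532903 + I*sqrt(1146)/1065806 ≈ -4.0079 + 3.1762e-5*I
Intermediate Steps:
P(b) = sqrt(752 + b)
(-4271692 + P(-1898))/(-1226982 + 2292788) = (-4271692 + sqrt(752 - 1898))/(-1226982 + 2292788) = (-4271692 + sqrt(-1146))/1065806 = (-4271692 + I*sqrt(1146))*(1/1065806) = -2135846/532903 + I*sqrt(1146)/1065806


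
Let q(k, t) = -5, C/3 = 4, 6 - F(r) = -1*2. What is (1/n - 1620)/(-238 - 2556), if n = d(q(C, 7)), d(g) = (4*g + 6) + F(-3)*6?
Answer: 55079/94996 ≈ 0.57980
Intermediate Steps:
F(r) = 8 (F(r) = 6 - (-1)*2 = 6 - 1*(-2) = 6 + 2 = 8)
C = 12 (C = 3*4 = 12)
d(g) = 54 + 4*g (d(g) = (4*g + 6) + 8*6 = (6 + 4*g) + 48 = 54 + 4*g)
n = 34 (n = 54 + 4*(-5) = 54 - 20 = 34)
(1/n - 1620)/(-238 - 2556) = (1/34 - 1620)/(-238 - 2556) = (1/34 - 1620)/(-2794) = -55079/34*(-1/2794) = 55079/94996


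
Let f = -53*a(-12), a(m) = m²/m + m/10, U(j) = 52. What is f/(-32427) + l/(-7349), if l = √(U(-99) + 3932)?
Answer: -1166/54045 - 4*√249/7349 ≈ -0.030163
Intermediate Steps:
a(m) = 11*m/10 (a(m) = m + m*(⅒) = m + m/10 = 11*m/10)
l = 4*√249 (l = √(52 + 3932) = √3984 = 4*√249 ≈ 63.119)
f = 3498/5 (f = -583*(-12)/10 = -53*(-66/5) = 3498/5 ≈ 699.60)
f/(-32427) + l/(-7349) = (3498/5)/(-32427) + (4*√249)/(-7349) = (3498/5)*(-1/32427) + (4*√249)*(-1/7349) = -1166/54045 - 4*√249/7349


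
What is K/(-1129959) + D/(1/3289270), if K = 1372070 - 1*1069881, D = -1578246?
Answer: -5865930416708864969/1129959 ≈ -5.1913e+12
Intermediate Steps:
K = 302189 (K = 1372070 - 1069881 = 302189)
K/(-1129959) + D/(1/3289270) = 302189/(-1129959) - 1578246/(1/3289270) = 302189*(-1/1129959) - 1578246/1/3289270 = -302189/1129959 - 1578246*3289270 = -302189/1129959 - 5191277220420 = -5865930416708864969/1129959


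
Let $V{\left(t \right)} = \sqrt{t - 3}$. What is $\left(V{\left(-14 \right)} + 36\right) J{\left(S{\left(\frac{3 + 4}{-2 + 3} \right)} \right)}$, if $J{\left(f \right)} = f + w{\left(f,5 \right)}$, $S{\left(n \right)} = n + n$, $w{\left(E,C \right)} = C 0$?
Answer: $504 + 14 i \sqrt{17} \approx 504.0 + 57.723 i$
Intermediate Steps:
$w{\left(E,C \right)} = 0$
$V{\left(t \right)} = \sqrt{-3 + t}$
$S{\left(n \right)} = 2 n$
$J{\left(f \right)} = f$ ($J{\left(f \right)} = f + 0 = f$)
$\left(V{\left(-14 \right)} + 36\right) J{\left(S{\left(\frac{3 + 4}{-2 + 3} \right)} \right)} = \left(\sqrt{-3 - 14} + 36\right) 2 \frac{3 + 4}{-2 + 3} = \left(\sqrt{-17} + 36\right) 2 \cdot \frac{7}{1} = \left(i \sqrt{17} + 36\right) 2 \cdot 7 \cdot 1 = \left(36 + i \sqrt{17}\right) 2 \cdot 7 = \left(36 + i \sqrt{17}\right) 14 = 504 + 14 i \sqrt{17}$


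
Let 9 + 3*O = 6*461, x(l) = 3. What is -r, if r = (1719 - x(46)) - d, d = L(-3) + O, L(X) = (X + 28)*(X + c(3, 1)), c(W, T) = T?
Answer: -847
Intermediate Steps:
O = 919 (O = -3 + (6*461)/3 = -3 + (⅓)*2766 = -3 + 922 = 919)
L(X) = (1 + X)*(28 + X) (L(X) = (X + 28)*(X + 1) = (28 + X)*(1 + X) = (1 + X)*(28 + X))
d = 869 (d = (28 + (-3)² + 29*(-3)) + 919 = (28 + 9 - 87) + 919 = -50 + 919 = 869)
r = 847 (r = (1719 - 1*3) - 1*869 = (1719 - 3) - 869 = 1716 - 869 = 847)
-r = -1*847 = -847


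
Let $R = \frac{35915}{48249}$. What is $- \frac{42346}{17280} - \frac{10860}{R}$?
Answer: $- \frac{905596679579}{62061120} \approx -14592.0$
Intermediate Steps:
$R = \frac{35915}{48249}$ ($R = 35915 \cdot \frac{1}{48249} = \frac{35915}{48249} \approx 0.74437$)
$- \frac{42346}{17280} - \frac{10860}{R} = - \frac{42346}{17280} - \frac{10860}{\frac{35915}{48249}} = \left(-42346\right) \frac{1}{17280} - \frac{104796828}{7183} = - \frac{21173}{8640} - \frac{104796828}{7183} = - \frac{905596679579}{62061120}$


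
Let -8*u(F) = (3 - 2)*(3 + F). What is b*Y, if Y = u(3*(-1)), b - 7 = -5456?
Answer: 0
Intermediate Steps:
b = -5449 (b = 7 - 5456 = -5449)
u(F) = -3/8 - F/8 (u(F) = -(3 - 2)*(3 + F)/8 = -(3 + F)/8 = -3/8 - F/8)
Y = 0 (Y = -3/8 - 3*(-1)/8 = -3/8 - ⅛*(-3) = -3/8 + 3/8 = 0)
b*Y = -5449*0 = 0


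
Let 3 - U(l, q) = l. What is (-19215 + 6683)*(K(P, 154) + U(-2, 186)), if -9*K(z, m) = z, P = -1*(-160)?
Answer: 1441180/9 ≈ 1.6013e+5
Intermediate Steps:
P = 160
U(l, q) = 3 - l
K(z, m) = -z/9
(-19215 + 6683)*(K(P, 154) + U(-2, 186)) = (-19215 + 6683)*(-⅑*160 + (3 - 1*(-2))) = -12532*(-160/9 + (3 + 2)) = -12532*(-160/9 + 5) = -12532*(-115/9) = 1441180/9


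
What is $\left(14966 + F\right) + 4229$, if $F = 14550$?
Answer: $33745$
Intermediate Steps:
$\left(14966 + F\right) + 4229 = \left(14966 + 14550\right) + 4229 = 29516 + 4229 = 33745$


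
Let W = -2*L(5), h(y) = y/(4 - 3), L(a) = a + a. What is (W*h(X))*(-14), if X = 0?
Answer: 0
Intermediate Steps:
L(a) = 2*a
h(y) = y (h(y) = y/1 = y*1 = y)
W = -20 (W = -4*5 = -2*10 = -20)
(W*h(X))*(-14) = -20*0*(-14) = 0*(-14) = 0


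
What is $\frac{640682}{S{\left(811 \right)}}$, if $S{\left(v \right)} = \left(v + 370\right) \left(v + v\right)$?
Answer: $\frac{320341}{957791} \approx 0.33446$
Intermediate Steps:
$S{\left(v \right)} = 2 v \left(370 + v\right)$ ($S{\left(v \right)} = \left(370 + v\right) 2 v = 2 v \left(370 + v\right)$)
$\frac{640682}{S{\left(811 \right)}} = \frac{640682}{2 \cdot 811 \left(370 + 811\right)} = \frac{640682}{2 \cdot 811 \cdot 1181} = \frac{640682}{1915582} = 640682 \cdot \frac{1}{1915582} = \frac{320341}{957791}$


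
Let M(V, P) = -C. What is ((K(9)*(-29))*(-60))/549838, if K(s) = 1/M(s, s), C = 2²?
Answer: -435/549838 ≈ -0.00079114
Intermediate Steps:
C = 4
M(V, P) = -4 (M(V, P) = -1*4 = -4)
K(s) = -¼ (K(s) = 1/(-4) = -¼)
((K(9)*(-29))*(-60))/549838 = (-¼*(-29)*(-60))/549838 = ((29/4)*(-60))*(1/549838) = -435*1/549838 = -435/549838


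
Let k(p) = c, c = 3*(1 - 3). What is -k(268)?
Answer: 6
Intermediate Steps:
c = -6 (c = 3*(-2) = -6)
k(p) = -6
-k(268) = -1*(-6) = 6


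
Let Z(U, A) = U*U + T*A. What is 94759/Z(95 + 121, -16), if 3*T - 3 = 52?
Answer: 284277/139088 ≈ 2.0439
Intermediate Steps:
T = 55/3 (T = 1 + (⅓)*52 = 1 + 52/3 = 55/3 ≈ 18.333)
Z(U, A) = U² + 55*A/3 (Z(U, A) = U*U + 55*A/3 = U² + 55*A/3)
94759/Z(95 + 121, -16) = 94759/((95 + 121)² + (55/3)*(-16)) = 94759/(216² - 880/3) = 94759/(46656 - 880/3) = 94759/(139088/3) = 94759*(3/139088) = 284277/139088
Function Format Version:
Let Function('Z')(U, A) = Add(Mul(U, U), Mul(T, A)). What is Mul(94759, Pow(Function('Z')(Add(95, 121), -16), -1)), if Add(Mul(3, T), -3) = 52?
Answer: Rational(284277, 139088) ≈ 2.0439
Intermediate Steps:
T = Rational(55, 3) (T = Add(1, Mul(Rational(1, 3), 52)) = Add(1, Rational(52, 3)) = Rational(55, 3) ≈ 18.333)
Function('Z')(U, A) = Add(Pow(U, 2), Mul(Rational(55, 3), A)) (Function('Z')(U, A) = Add(Mul(U, U), Mul(Rational(55, 3), A)) = Add(Pow(U, 2), Mul(Rational(55, 3), A)))
Mul(94759, Pow(Function('Z')(Add(95, 121), -16), -1)) = Mul(94759, Pow(Add(Pow(Add(95, 121), 2), Mul(Rational(55, 3), -16)), -1)) = Mul(94759, Pow(Add(Pow(216, 2), Rational(-880, 3)), -1)) = Mul(94759, Pow(Add(46656, Rational(-880, 3)), -1)) = Mul(94759, Pow(Rational(139088, 3), -1)) = Mul(94759, Rational(3, 139088)) = Rational(284277, 139088)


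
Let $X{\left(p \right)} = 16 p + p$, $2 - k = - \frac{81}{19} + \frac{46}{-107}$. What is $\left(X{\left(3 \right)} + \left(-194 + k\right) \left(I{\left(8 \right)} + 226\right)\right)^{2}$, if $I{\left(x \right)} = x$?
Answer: $\frac{7921417771508409}{4133089} \approx 1.9166 \cdot 10^{9}$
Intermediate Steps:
$k = \frac{13607}{2033}$ ($k = 2 - \left(- \frac{81}{19} + \frac{46}{-107}\right) = 2 - \left(\left(-81\right) \frac{1}{19} + 46 \left(- \frac{1}{107}\right)\right) = 2 - \left(- \frac{81}{19} - \frac{46}{107}\right) = 2 - - \frac{9541}{2033} = 2 + \frac{9541}{2033} = \frac{13607}{2033} \approx 6.6931$)
$X{\left(p \right)} = 17 p$
$\left(X{\left(3 \right)} + \left(-194 + k\right) \left(I{\left(8 \right)} + 226\right)\right)^{2} = \left(17 \cdot 3 + \left(-194 + \frac{13607}{2033}\right) \left(8 + 226\right)\right)^{2} = \left(51 - \frac{89106030}{2033}\right)^{2} = \left(- \frac{89002347}{2033}\right)^{2} = \frac{7921417771508409}{4133089}$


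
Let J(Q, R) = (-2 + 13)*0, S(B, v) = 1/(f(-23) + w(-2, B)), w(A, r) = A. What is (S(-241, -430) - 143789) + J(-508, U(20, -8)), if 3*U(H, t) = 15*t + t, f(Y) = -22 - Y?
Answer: -143790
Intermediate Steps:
U(H, t) = 16*t/3 (U(H, t) = (15*t + t)/3 = (16*t)/3 = 16*t/3)
S(B, v) = -1 (S(B, v) = 1/((-22 - 1*(-23)) - 2) = 1/((-22 + 23) - 2) = 1/(1 - 2) = 1/(-1) = -1)
J(Q, R) = 0 (J(Q, R) = 11*0 = 0)
(S(-241, -430) - 143789) + J(-508, U(20, -8)) = (-1 - 143789) + 0 = -143790 + 0 = -143790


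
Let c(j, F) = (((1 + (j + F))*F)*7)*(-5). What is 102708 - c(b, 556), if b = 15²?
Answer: 15320428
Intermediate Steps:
b = 225
c(j, F) = -35*F*(1 + F + j) (c(j, F) = (((1 + (F + j))*F)*7)*(-5) = (((1 + F + j)*F)*7)*(-5) = ((F*(1 + F + j))*7)*(-5) = (7*F*(1 + F + j))*(-5) = -35*F*(1 + F + j))
102708 - c(b, 556) = 102708 - (-35)*556*(1 + 556 + 225) = 102708 - (-35)*556*782 = 102708 - 1*(-15217720) = 102708 + 15217720 = 15320428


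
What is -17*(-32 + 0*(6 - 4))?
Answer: 544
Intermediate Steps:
-17*(-32 + 0*(6 - 4)) = -17*(-32 + 0*2) = -17*(-32 + 0) = -17*(-32) = 544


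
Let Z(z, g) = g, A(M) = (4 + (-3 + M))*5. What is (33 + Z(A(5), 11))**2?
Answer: 1936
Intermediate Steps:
A(M) = 5 + 5*M (A(M) = (1 + M)*5 = 5 + 5*M)
(33 + Z(A(5), 11))**2 = (33 + 11)**2 = 44**2 = 1936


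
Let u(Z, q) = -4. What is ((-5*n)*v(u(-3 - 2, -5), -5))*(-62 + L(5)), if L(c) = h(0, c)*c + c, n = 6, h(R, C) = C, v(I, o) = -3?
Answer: -2880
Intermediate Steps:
L(c) = c + c**2 (L(c) = c*c + c = c**2 + c = c + c**2)
((-5*n)*v(u(-3 - 2, -5), -5))*(-62 + L(5)) = (-5*6*(-3))*(-62 + 5*(1 + 5)) = (-30*(-3))*(-62 + 5*6) = 90*(-62 + 30) = 90*(-32) = -2880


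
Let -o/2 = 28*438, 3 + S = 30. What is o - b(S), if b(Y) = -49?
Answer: -24479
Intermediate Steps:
S = 27 (S = -3 + 30 = 27)
o = -24528 (o = -56*438 = -2*12264 = -24528)
o - b(S) = -24528 - 1*(-49) = -24528 + 49 = -24479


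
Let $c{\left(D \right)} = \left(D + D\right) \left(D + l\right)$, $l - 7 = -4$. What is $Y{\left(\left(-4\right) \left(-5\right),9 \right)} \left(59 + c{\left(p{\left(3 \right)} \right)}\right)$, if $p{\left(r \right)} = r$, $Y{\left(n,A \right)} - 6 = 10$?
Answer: $1520$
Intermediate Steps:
$l = 3$ ($l = 7 - 4 = 3$)
$Y{\left(n,A \right)} = 16$ ($Y{\left(n,A \right)} = 6 + 10 = 16$)
$c{\left(D \right)} = 2 D \left(3 + D\right)$ ($c{\left(D \right)} = \left(D + D\right) \left(D + 3\right) = 2 D \left(3 + D\right)$)
$Y{\left(\left(-4\right) \left(-5\right),9 \right)} \left(59 + c{\left(p{\left(3 \right)} \right)}\right) = 16 \left(59 + 2 \cdot 3 \left(3 + 3\right)\right) = 16 \left(59 + 2 \cdot 3 \cdot 6\right) = 16 \left(59 + 36\right) = 16 \cdot 95 = 1520$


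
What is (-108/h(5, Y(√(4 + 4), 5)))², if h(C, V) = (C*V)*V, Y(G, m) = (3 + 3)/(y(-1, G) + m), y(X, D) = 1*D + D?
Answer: 58041/25 + 8208*√2/5 ≈ 4643.2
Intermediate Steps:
y(X, D) = 2*D (y(X, D) = D + D = 2*D)
Y(G, m) = 6/(m + 2*G) (Y(G, m) = (3 + 3)/(2*G + m) = 6/(m + 2*G))
h(C, V) = C*V²
(-108/h(5, Y(√(4 + 4), 5)))² = (-108*(5 + 2*√(4 + 4))²/180)² = (-108*(5 + 2*√8)²/180)² = (-108*(5 + 2*(2*√2))²/180)² = (-108*(5 + 4*√2)²/180)² = (-3*(5 + 4*√2)²/5)² = 9*(5 + 4*√2)⁴/25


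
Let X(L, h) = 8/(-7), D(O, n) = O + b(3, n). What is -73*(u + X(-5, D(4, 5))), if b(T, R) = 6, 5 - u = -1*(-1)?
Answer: -1460/7 ≈ -208.57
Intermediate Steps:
u = 4 (u = 5 - (-1)*(-1) = 5 - 1*1 = 5 - 1 = 4)
D(O, n) = 6 + O (D(O, n) = O + 6 = 6 + O)
X(L, h) = -8/7 (X(L, h) = 8*(-⅐) = -8/7)
-73*(u + X(-5, D(4, 5))) = -73*(4 - 8/7) = -73*20/7 = -1460/7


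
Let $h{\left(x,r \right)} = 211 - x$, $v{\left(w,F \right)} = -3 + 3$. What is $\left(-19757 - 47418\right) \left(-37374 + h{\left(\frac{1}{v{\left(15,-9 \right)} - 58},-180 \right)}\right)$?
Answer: $\frac{144792555275}{58} \approx 2.4964 \cdot 10^{9}$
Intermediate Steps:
$v{\left(w,F \right)} = 0$
$\left(-19757 - 47418\right) \left(-37374 + h{\left(\frac{1}{v{\left(15,-9 \right)} - 58},-180 \right)}\right) = \left(-19757 - 47418\right) \left(-37374 + \left(211 - \frac{1}{0 - 58}\right)\right) = - 67175 \left(-37374 + \left(211 - \frac{1}{-58}\right)\right) = - 67175 \left(-37374 + \left(211 - - \frac{1}{58}\right)\right) = - 67175 \left(-37374 + \left(211 + \frac{1}{58}\right)\right) = - 67175 \left(-37374 + \frac{12239}{58}\right) = \left(-67175\right) \left(- \frac{2155453}{58}\right) = \frac{144792555275}{58}$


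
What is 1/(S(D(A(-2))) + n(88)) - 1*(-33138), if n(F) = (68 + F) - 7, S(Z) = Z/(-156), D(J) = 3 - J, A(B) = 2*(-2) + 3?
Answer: 192531819/5810 ≈ 33138.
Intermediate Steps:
A(B) = -1 (A(B) = -4 + 3 = -1)
S(Z) = -Z/156 (S(Z) = Z*(-1/156) = -Z/156)
n(F) = 61 + F
1/(S(D(A(-2))) + n(88)) - 1*(-33138) = 1/(-(3 - 1*(-1))/156 + (61 + 88)) - 1*(-33138) = 1/(-(3 + 1)/156 + 149) + 33138 = 1/(-1/156*4 + 149) + 33138 = 1/(-1/39 + 149) + 33138 = 1/(5810/39) + 33138 = 39/5810 + 33138 = 192531819/5810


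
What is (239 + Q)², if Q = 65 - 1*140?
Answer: 26896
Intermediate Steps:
Q = -75 (Q = 65 - 140 = -75)
(239 + Q)² = (239 - 75)² = 164² = 26896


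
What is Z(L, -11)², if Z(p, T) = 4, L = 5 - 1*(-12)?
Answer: 16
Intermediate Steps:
L = 17 (L = 5 + 12 = 17)
Z(L, -11)² = 4² = 16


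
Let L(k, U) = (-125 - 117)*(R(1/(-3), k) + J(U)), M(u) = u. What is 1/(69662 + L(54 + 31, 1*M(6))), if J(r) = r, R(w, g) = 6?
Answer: 1/66758 ≈ 1.4979e-5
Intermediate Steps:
L(k, U) = -1452 - 242*U (L(k, U) = (-125 - 117)*(6 + U) = -242*(6 + U) = -1452 - 242*U)
1/(69662 + L(54 + 31, 1*M(6))) = 1/(69662 + (-1452 - 242*6)) = 1/(69662 + (-1452 - 1452)) = 1/(69662 - 2904) = 1/66758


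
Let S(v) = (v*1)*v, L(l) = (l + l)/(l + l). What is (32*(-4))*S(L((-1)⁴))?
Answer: -128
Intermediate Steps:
L(l) = 1 (L(l) = (2*l)/((2*l)) = (2*l)*(1/(2*l)) = 1)
S(v) = v² (S(v) = v*v = v²)
(32*(-4))*S(L((-1)⁴)) = (32*(-4))*1² = -128*1 = -128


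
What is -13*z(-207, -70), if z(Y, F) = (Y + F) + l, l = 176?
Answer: 1313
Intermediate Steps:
z(Y, F) = 176 + F + Y (z(Y, F) = (Y + F) + 176 = (F + Y) + 176 = 176 + F + Y)
-13*z(-207, -70) = -13*(176 - 70 - 207) = -13*(-101) = 1313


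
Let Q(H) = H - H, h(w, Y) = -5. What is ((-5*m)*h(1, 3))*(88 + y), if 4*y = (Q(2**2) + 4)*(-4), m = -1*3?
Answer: -6300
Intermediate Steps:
m = -3
Q(H) = 0
y = -4 (y = ((0 + 4)*(-4))/4 = (4*(-4))/4 = (1/4)*(-16) = -4)
((-5*m)*h(1, 3))*(88 + y) = (-5*(-3)*(-5))*(88 - 4) = (15*(-5))*84 = -75*84 = -6300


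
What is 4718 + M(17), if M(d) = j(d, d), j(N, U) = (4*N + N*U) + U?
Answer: 5092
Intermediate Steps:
j(N, U) = U + 4*N + N*U
M(d) = d² + 5*d (M(d) = d + 4*d + d*d = d + 4*d + d² = d² + 5*d)
4718 + M(17) = 4718 + 17*(5 + 17) = 4718 + 17*22 = 4718 + 374 = 5092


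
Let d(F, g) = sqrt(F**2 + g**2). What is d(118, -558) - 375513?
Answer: -375513 + 2*sqrt(81322) ≈ -3.7494e+5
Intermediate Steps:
d(118, -558) - 375513 = sqrt(118**2 + (-558)**2) - 375513 = sqrt(13924 + 311364) - 375513 = sqrt(325288) - 375513 = 2*sqrt(81322) - 375513 = -375513 + 2*sqrt(81322)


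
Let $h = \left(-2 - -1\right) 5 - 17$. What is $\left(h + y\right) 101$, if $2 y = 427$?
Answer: $\frac{38683}{2} \approx 19342.0$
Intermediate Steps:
$y = \frac{427}{2}$ ($y = \frac{1}{2} \cdot 427 = \frac{427}{2} \approx 213.5$)
$h = -22$ ($h = \left(-2 + 1\right) 5 - 17 = \left(-1\right) 5 - 17 = -5 - 17 = -22$)
$\left(h + y\right) 101 = \left(-22 + \frac{427}{2}\right) 101 = \frac{383}{2} \cdot 101 = \frac{38683}{2}$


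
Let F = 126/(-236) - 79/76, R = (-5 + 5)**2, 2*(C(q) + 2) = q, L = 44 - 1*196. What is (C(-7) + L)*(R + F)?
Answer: 2222325/8968 ≈ 247.81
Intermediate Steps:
L = -152 (L = 44 - 196 = -152)
C(q) = -2 + q/2
R = 0 (R = 0**2 = 0)
F = -7055/4484 (F = 126*(-1/236) - 79*1/76 = -63/118 - 79/76 = -7055/4484 ≈ -1.5734)
(C(-7) + L)*(R + F) = ((-2 + (1/2)*(-7)) - 152)*(0 - 7055/4484) = ((-2 - 7/2) - 152)*(-7055/4484) = (-11/2 - 152)*(-7055/4484) = -315/2*(-7055/4484) = 2222325/8968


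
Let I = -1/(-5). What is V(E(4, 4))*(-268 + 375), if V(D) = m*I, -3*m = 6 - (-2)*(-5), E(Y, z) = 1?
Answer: 428/15 ≈ 28.533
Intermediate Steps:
I = ⅕ (I = -1*(-⅕) = ⅕ ≈ 0.20000)
m = 4/3 (m = -(6 - (-2)*(-5))/3 = -(6 - 1*10)/3 = -(6 - 10)/3 = -⅓*(-4) = 4/3 ≈ 1.3333)
V(D) = 4/15 (V(D) = (4/3)*(⅕) = 4/15)
V(E(4, 4))*(-268 + 375) = 4*(-268 + 375)/15 = (4/15)*107 = 428/15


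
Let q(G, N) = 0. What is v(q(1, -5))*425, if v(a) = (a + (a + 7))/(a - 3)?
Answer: -2975/3 ≈ -991.67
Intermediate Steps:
v(a) = (7 + 2*a)/(-3 + a) (v(a) = (a + (7 + a))/(-3 + a) = (7 + 2*a)/(-3 + a))
v(q(1, -5))*425 = ((7 + 2*0)/(-3 + 0))*425 = ((7 + 0)/(-3))*425 = -⅓*7*425 = -7/3*425 = -2975/3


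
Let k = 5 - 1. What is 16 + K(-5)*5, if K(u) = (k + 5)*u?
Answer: -209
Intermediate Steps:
k = 4
K(u) = 9*u (K(u) = (4 + 5)*u = 9*u)
16 + K(-5)*5 = 16 + (9*(-5))*5 = 16 - 45*5 = 16 - 225 = -209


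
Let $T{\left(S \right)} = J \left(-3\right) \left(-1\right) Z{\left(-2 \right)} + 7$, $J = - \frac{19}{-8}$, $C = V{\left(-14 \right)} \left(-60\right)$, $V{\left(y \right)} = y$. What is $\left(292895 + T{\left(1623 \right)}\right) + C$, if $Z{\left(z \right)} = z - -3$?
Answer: $\frac{2349993}{8} \approx 2.9375 \cdot 10^{5}$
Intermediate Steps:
$Z{\left(z \right)} = 3 + z$ ($Z{\left(z \right)} = z + 3 = 3 + z$)
$C = 840$ ($C = \left(-14\right) \left(-60\right) = 840$)
$J = \frac{19}{8}$ ($J = \left(-19\right) \left(- \frac{1}{8}\right) = \frac{19}{8} \approx 2.375$)
$T{\left(S \right)} = \frac{113}{8}$ ($T{\left(S \right)} = \frac{19 \left(-3\right) \left(-1\right) \left(3 - 2\right)}{8} + 7 = \frac{19 \cdot 3 \cdot 1}{8} + 7 = \frac{19}{8} \cdot 3 + 7 = \frac{57}{8} + 7 = \frac{113}{8}$)
$\left(292895 + T{\left(1623 \right)}\right) + C = \left(292895 + \frac{113}{8}\right) + 840 = \frac{2343273}{8} + 840 = \frac{2349993}{8}$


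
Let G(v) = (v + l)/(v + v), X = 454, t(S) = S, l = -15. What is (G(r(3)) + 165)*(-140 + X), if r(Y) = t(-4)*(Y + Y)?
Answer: 416521/8 ≈ 52065.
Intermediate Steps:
r(Y) = -8*Y (r(Y) = -4*(Y + Y) = -8*Y)
G(v) = (-15 + v)/(2*v) (G(v) = (v - 15)/(v + v) = (-15 + v)/((2*v)) = (-15 + v)*(1/(2*v)) = (-15 + v)/(2*v))
(G(r(3)) + 165)*(-140 + X) = ((-15 - 8*3)/(2*((-8*3))) + 165)*(-140 + 454) = ((1/2)*(-15 - 24)/(-24) + 165)*314 = ((1/2)*(-1/24)*(-39) + 165)*314 = (13/16 + 165)*314 = (2653/16)*314 = 416521/8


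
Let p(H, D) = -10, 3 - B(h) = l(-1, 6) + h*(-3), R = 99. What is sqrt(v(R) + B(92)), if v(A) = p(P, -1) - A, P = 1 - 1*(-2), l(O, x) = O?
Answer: 3*sqrt(19) ≈ 13.077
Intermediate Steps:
B(h) = 4 + 3*h (B(h) = 3 - (-1 + h*(-3)) = 3 - (-1 - 3*h) = 3 + (1 + 3*h) = 4 + 3*h)
P = 3 (P = 1 + 2 = 3)
v(A) = -10 - A
sqrt(v(R) + B(92)) = sqrt((-10 - 1*99) + (4 + 3*92)) = sqrt((-10 - 99) + (4 + 276)) = sqrt(-109 + 280) = sqrt(171) = 3*sqrt(19)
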